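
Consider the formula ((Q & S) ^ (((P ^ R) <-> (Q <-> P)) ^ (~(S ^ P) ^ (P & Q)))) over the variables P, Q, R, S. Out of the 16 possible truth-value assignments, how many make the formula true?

8

P  Q  R  S  |  φ
T  T  T  T  |  T
T  T  T  F  |  T
T  T  F  T  |  F
T  T  F  F  |  F
T  F  T  T  |  F
T  F  T  F  |  T
T  F  F  T  |  T
T  F  F  F  |  F
F  T  T  T  |  T
F  T  T  F  |  T
F  T  F  T  |  F
F  T  F  F  |  F
F  F  T  T  |  T
F  F  T  F  |  F
F  F  F  T  |  F
F  F  F  F  |  T
The formula is true on 8 of the 16 rows.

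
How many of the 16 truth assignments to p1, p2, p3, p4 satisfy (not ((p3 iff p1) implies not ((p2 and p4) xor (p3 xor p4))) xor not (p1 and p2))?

p1 | p2 | p3 | p4 | φ
-- | -- | -- | -- | -
T  | T  | T  | T  | T
T  | T  | T  | F  | T
T  | T  | F  | T  | F
T  | T  | F  | F  | F
T  | F  | T  | T  | T
T  | F  | T  | F  | F
T  | F  | F  | T  | T
T  | F  | F  | F  | T
F  | T  | T  | T  | T
F  | T  | T  | F  | T
F  | T  | F  | T  | T
F  | T  | F  | F  | T
F  | F  | T  | T  | T
F  | F  | T  | F  | T
F  | F  | F  | T  | F
F  | F  | F  | F  | T
The formula is true on 12 of the 16 rows.

12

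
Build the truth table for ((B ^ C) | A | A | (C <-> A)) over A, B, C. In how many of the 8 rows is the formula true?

7

A  B  C     ((B ^ C) | A | A | (C <-> A))
T  T  T                   T              
T  T  F                   T              
T  F  T                   T              
T  F  F                   T              
F  T  T                   F              
F  T  F                   T              
F  F  T                   T              
F  F  F                   T              
The formula is true on 7 of the 8 rows.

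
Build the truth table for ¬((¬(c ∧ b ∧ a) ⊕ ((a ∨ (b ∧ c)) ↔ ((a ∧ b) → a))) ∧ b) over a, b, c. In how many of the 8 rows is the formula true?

a  b  c  |  φ
T  T  T  |  F
T  T  F  |  T
T  F  T  |  T
T  F  F  |  T
F  T  T  |  T
F  T  F  |  F
F  F  T  |  T
F  F  F  |  T
The formula is true on 6 of the 8 rows.

6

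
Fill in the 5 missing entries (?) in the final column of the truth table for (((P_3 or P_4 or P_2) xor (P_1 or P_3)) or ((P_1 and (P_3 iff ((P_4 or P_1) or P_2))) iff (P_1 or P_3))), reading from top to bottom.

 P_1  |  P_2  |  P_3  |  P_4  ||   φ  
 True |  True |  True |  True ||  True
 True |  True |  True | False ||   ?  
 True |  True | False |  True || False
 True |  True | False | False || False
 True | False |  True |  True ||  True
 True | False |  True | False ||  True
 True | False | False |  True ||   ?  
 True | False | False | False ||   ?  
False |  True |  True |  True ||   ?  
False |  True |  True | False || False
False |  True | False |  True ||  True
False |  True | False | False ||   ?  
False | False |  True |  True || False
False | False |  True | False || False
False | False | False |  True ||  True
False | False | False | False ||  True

True, False, True, False, True

Row P_1=True, P_2=True, P_3=True, P_4=False: ((P_3 or P_4 or P_2) xor (P_1 or P_3)) = False, ((P_1 and (P_3 iff ((P_4 or P_1) or P_2))) iff (P_1 or P_3)) = True, so the formula = True.
Row P_1=True, P_2=False, P_3=False, P_4=True: ((P_3 or P_4 or P_2) xor (P_1 or P_3)) = False, ((P_1 and (P_3 iff ((P_4 or P_1) or P_2))) iff (P_1 or P_3)) = False, so the formula = False.
Row P_1=True, P_2=False, P_3=False, P_4=False: ((P_3 or P_4 or P_2) xor (P_1 or P_3)) = True, ((P_1 and (P_3 iff ((P_4 or P_1) or P_2))) iff (P_1 or P_3)) = False, so the formula = True.
Row P_1=False, P_2=True, P_3=True, P_4=True: ((P_3 or P_4 or P_2) xor (P_1 or P_3)) = False, ((P_1 and (P_3 iff ((P_4 or P_1) or P_2))) iff (P_1 or P_3)) = False, so the formula = False.
Row P_1=False, P_2=True, P_3=False, P_4=False: ((P_3 or P_4 or P_2) xor (P_1 or P_3)) = True, ((P_1 and (P_3 iff ((P_4 or P_1) or P_2))) iff (P_1 or P_3)) = True, so the formula = True.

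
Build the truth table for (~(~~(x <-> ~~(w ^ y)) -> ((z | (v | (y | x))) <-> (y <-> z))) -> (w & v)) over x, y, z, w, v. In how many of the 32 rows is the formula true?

x  y  z  w  v  |  φ
F  F  F  F  F  |  F
F  F  F  F  T  |  T
F  F  F  T  F  |  T
F  F  F  T  T  |  T
F  F  T  F  F  |  F
F  F  T  F  T  |  F
F  F  T  T  F  |  T
F  F  T  T  T  |  T
F  T  F  F  F  |  T
F  T  F  F  T  |  T
F  T  F  T  F  |  F
F  T  F  T  T  |  T
F  T  T  F  F  |  T
F  T  T  F  T  |  T
F  T  T  T  F  |  T
F  T  T  T  T  |  T
T  F  F  F  F  |  T
T  F  F  F  T  |  T
T  F  F  T  F  |  T
T  F  F  T  T  |  T
T  F  T  F  F  |  T
T  F  T  F  T  |  T
T  F  T  T  F  |  F
T  F  T  T  T  |  T
T  T  F  F  F  |  F
T  T  F  F  T  |  F
T  T  F  T  F  |  T
T  T  F  T  T  |  T
T  T  T  F  F  |  T
T  T  T  F  T  |  T
T  T  T  T  F  |  T
T  T  T  T  T  |  T
The formula is true on 25 of the 32 rows.

25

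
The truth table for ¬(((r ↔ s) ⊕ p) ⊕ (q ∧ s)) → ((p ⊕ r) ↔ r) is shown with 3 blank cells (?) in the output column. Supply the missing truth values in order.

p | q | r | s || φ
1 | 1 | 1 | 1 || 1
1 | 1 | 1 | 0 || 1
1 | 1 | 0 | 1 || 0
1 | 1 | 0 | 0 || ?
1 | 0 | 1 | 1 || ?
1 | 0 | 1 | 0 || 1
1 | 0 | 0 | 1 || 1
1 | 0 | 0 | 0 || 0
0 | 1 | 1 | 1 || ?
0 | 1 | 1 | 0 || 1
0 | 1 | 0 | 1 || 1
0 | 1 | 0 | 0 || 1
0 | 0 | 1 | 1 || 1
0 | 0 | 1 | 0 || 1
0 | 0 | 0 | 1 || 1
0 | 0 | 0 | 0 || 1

Row p=1, q=1, r=0, s=0: ¬(((r ↔ s) ⊕ p) ⊕ (q ∧ s)) = 1, ((p ⊕ r) ↔ r) = 0, so the formula = 0.
Row p=1, q=0, r=1, s=1: ¬(((r ↔ s) ⊕ p) ⊕ (q ∧ s)) = 1, ((p ⊕ r) ↔ r) = 0, so the formula = 0.
Row p=0, q=1, r=1, s=1: ¬(((r ↔ s) ⊕ p) ⊕ (q ∧ s)) = 1, ((p ⊕ r) ↔ r) = 1, so the formula = 1.

0, 0, 1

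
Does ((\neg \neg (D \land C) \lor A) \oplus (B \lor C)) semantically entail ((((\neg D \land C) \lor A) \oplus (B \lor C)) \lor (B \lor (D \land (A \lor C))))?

A | B | C | D | φ | ψ
- | - | - | - | - | -
0 | 0 | 0 | 0 | 0 | 0
0 | 0 | 0 | 1 | 0 | 0
0 | 0 | 1 | 0 | 1 | 0
0 | 0 | 1 | 1 | 0 | 1
0 | 1 | 0 | 0 | 1 | 1
0 | 1 | 0 | 1 | 1 | 1
0 | 1 | 1 | 0 | 1 | 1
0 | 1 | 1 | 1 | 0 | 1
1 | 0 | 0 | 0 | 1 | 1
1 | 0 | 0 | 1 | 1 | 1
1 | 0 | 1 | 0 | 0 | 0
1 | 0 | 1 | 1 | 0 | 1
1 | 1 | 0 | 0 | 0 | 1
1 | 1 | 0 | 1 | 0 | 1
1 | 1 | 1 | 0 | 0 | 1
1 | 1 | 1 | 1 | 0 | 1
At A=0, B=0, C=1, D=0 we have φ true but ψ false, so φ does not entail ψ.

no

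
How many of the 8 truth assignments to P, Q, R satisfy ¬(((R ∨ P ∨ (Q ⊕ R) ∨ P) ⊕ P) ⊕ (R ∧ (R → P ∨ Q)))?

4

  P      Q      R    |    φ  
 True   True   True  |  False
 True   True  False  |   True
 True  False   True  |  False
 True  False  False  |   True
False   True   True  |   True
False   True  False  |  False
False  False   True  |  False
False  False  False  |   True
The formula is true on 4 of the 8 rows.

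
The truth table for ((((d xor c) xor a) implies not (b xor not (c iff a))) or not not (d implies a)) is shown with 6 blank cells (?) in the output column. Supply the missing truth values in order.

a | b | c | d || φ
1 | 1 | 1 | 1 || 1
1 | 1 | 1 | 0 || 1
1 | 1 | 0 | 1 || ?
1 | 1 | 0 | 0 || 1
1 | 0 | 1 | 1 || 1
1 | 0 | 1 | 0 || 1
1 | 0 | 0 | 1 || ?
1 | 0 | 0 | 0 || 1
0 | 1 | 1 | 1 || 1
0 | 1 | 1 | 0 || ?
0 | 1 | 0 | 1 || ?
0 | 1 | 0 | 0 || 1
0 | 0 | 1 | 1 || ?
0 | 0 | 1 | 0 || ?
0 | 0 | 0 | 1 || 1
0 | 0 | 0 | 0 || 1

1, 1, 1, 0, 1, 1

Row a=1, b=1, c=0, d=1: (((d xor c) xor a) implies not (b xor not (c iff a))) = 1, not not (d implies a) = 1, so the formula = 1.
Row a=1, b=0, c=0, d=1: (((d xor c) xor a) implies not (b xor not (c iff a))) = 1, not not (d implies a) = 1, so the formula = 1.
Row a=0, b=1, c=1, d=0: (((d xor c) xor a) implies not (b xor not (c iff a))) = 1, not not (d implies a) = 1, so the formula = 1.
Row a=0, b=1, c=0, d=1: (((d xor c) xor a) implies not (b xor not (c iff a))) = 0, not not (d implies a) = 0, so the formula = 0.
Row a=0, b=0, c=1, d=1: (((d xor c) xor a) implies not (b xor not (c iff a))) = 1, not not (d implies a) = 0, so the formula = 1.
Row a=0, b=0, c=1, d=0: (((d xor c) xor a) implies not (b xor not (c iff a))) = 0, not not (d implies a) = 1, so the formula = 1.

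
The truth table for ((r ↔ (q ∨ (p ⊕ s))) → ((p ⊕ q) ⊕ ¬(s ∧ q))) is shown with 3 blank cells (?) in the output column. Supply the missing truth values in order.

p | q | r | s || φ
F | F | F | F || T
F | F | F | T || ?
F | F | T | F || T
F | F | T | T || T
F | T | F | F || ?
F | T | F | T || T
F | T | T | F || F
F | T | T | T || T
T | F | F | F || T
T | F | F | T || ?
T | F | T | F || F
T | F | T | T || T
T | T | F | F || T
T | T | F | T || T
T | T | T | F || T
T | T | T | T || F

T, T, F

Row p=F, q=F, r=F, s=T: (r ↔ (q ∨ (p ⊕ s))) = F, ((p ⊕ q) ⊕ ¬(s ∧ q)) = T, so the formula = T.
Row p=F, q=T, r=F, s=F: (r ↔ (q ∨ (p ⊕ s))) = F, ((p ⊕ q) ⊕ ¬(s ∧ q)) = F, so the formula = T.
Row p=T, q=F, r=F, s=T: (r ↔ (q ∨ (p ⊕ s))) = T, ((p ⊕ q) ⊕ ¬(s ∧ q)) = F, so the formula = F.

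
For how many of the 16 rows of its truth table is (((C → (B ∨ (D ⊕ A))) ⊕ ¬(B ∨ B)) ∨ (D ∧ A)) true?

11

  A      B      C      D    |  (D ⊕ A)  (B ∨ (D ⊕ A))  (C → (B ∨ (D ⊕ A)))  (B ∨ B)  ¬(B ∨ B)  (D ∧ A)    φ  
 True   True   True   True  |   False        True              True           True    False      True    True
 True   True   True  False  |    True        True              True           True    False     False    True
 True   True  False   True  |   False        True              True           True    False      True    True
 True   True  False  False  |    True        True              True           True    False     False    True
 True  False   True   True  |   False       False             False          False     True      True    True
 True  False   True  False  |    True        True              True          False     True     False   False
 True  False  False   True  |   False       False              True          False     True      True    True
 True  False  False  False  |    True        True              True          False     True     False   False
False   True   True   True  |    True        True              True           True    False     False    True
False   True   True  False  |   False        True              True           True    False     False    True
False   True  False   True  |    True        True              True           True    False     False    True
False   True  False  False  |   False        True              True           True    False     False    True
False  False   True   True  |    True        True              True          False     True     False   False
False  False   True  False  |   False       False             False          False     True     False    True
False  False  False   True  |    True        True              True          False     True     False   False
False  False  False  False  |   False       False              True          False     True     False   False
The formula is true on 11 of the 16 rows.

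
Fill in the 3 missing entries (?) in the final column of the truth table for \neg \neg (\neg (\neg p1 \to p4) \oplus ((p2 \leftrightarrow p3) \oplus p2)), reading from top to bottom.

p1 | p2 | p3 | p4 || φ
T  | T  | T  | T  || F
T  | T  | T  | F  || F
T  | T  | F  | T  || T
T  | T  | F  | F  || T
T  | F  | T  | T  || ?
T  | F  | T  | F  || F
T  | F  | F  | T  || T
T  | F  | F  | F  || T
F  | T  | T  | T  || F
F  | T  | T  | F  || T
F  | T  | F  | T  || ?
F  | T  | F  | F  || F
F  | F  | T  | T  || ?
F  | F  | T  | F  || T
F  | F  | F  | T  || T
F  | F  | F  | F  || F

Row p1=T, p2=F, p3=T, p4=T: (\neg (\neg p1 \to p4) \oplus ((p2 \leftrightarrow p3) \oplus p2)) = F, \neg (\neg (\neg p1 \to p4) \oplus ((p2 \leftrightarrow p3) \oplus p2)) = T, so the formula = F.
Row p1=F, p2=T, p3=F, p4=T: (\neg (\neg p1 \to p4) \oplus ((p2 \leftrightarrow p3) \oplus p2)) = T, \neg (\neg (\neg p1 \to p4) \oplus ((p2 \leftrightarrow p3) \oplus p2)) = F, so the formula = T.
Row p1=F, p2=F, p3=T, p4=T: (\neg (\neg p1 \to p4) \oplus ((p2 \leftrightarrow p3) \oplus p2)) = F, \neg (\neg (\neg p1 \to p4) \oplus ((p2 \leftrightarrow p3) \oplus p2)) = T, so the formula = F.

F, T, F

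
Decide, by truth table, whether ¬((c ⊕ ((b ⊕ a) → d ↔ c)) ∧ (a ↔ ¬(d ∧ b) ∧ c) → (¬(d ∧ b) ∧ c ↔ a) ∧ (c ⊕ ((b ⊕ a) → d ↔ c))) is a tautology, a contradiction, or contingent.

a | b | c | d | (b ⊕ a) | ((b ⊕ a) → d) | (((b ⊕ a) → d) ↔ c) | (c ⊕ (((b ⊕ a) → d) ↔ c)) | (d ∧ b) | ¬(d ∧ b) | (¬(d ∧ b) ∧ c) | (a ↔ (¬(d ∧ b) ∧ c)) | ((¬(d ∧ b) ∧ c) ↔ a) | φ
- | - | - | - | ------- | ------------- | ------------------- | ------------------------- | ------- | -------- | -------------- | -------------------- | -------------------- | -
0 | 0 | 0 | 0 |    0    |       1       |          0          |             0             |    0    |    1     |       0        |          1           |          1           | 0
0 | 0 | 0 | 1 |    0    |       1       |          0          |             0             |    0    |    1     |       0        |          1           |          1           | 0
0 | 0 | 1 | 0 |    0    |       1       |          1          |             0             |    0    |    1     |       1        |          0           |          0           | 0
0 | 0 | 1 | 1 |    0    |       1       |          1          |             0             |    0    |    1     |       1        |          0           |          0           | 0
0 | 1 | 0 | 0 |    1    |       0       |          1          |             1             |    0    |    1     |       0        |          1           |          1           | 0
0 | 1 | 0 | 1 |    1    |       1       |          0          |             0             |    1    |    0     |       0        |          1           |          1           | 0
0 | 1 | 1 | 0 |    1    |       0       |          0          |             1             |    0    |    1     |       1        |          0           |          0           | 0
0 | 1 | 1 | 1 |    1    |       1       |          1          |             0             |    1    |    0     |       0        |          1           |          1           | 0
1 | 0 | 0 | 0 |    1    |       0       |          1          |             1             |    0    |    1     |       0        |          0           |          0           | 0
1 | 0 | 0 | 1 |    1    |       1       |          0          |             0             |    0    |    1     |       0        |          0           |          0           | 0
1 | 0 | 1 | 0 |    1    |       0       |          0          |             1             |    0    |    1     |       1        |          1           |          1           | 0
1 | 0 | 1 | 1 |    1    |       1       |          1          |             0             |    0    |    1     |       1        |          1           |          1           | 0
1 | 1 | 0 | 0 |    0    |       1       |          0          |             0             |    0    |    1     |       0        |          0           |          0           | 0
1 | 1 | 0 | 1 |    0    |       1       |          0          |             0             |    1    |    0     |       0        |          0           |          0           | 0
1 | 1 | 1 | 0 |    0    |       1       |          1          |             0             |    0    |    1     |       1        |          1           |          1           | 0
1 | 1 | 1 | 1 |    0    |       1       |          1          |             0             |    1    |    0     |       0        |          0           |          0           | 0
Every row is 0, so the formula is a contradiction.

contradiction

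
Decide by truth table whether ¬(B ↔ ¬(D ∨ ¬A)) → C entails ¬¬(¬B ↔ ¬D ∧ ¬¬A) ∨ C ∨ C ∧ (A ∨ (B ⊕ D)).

no

A | B | C | D | φ | ψ
- | - | - | - | - | -
1 | 1 | 1 | 1 | 1 | 1
1 | 1 | 1 | 0 | 1 | 1
1 | 1 | 0 | 1 | 0 | 1
1 | 1 | 0 | 0 | 1 | 0
1 | 0 | 1 | 1 | 1 | 1
1 | 0 | 1 | 0 | 1 | 1
1 | 0 | 0 | 1 | 1 | 0
1 | 0 | 0 | 0 | 0 | 1
0 | 1 | 1 | 1 | 1 | 1
0 | 1 | 1 | 0 | 1 | 1
0 | 1 | 0 | 1 | 0 | 1
0 | 1 | 0 | 0 | 0 | 1
0 | 0 | 1 | 1 | 1 | 1
0 | 0 | 1 | 0 | 1 | 1
0 | 0 | 0 | 1 | 1 | 0
0 | 0 | 0 | 0 | 1 | 0
At A=1, B=1, C=0, D=0 we have φ true but ψ false, so φ does not entail ψ.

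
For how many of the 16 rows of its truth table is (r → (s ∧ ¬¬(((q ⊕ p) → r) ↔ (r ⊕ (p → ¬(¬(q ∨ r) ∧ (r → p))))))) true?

8

  p   |   q   |   r   |   s   ||   φ  
 True |  True |  True |  True || False
 True |  True |  True | False || False
 True |  True | False |  True ||  True
 True |  True | False | False ||  True
 True | False |  True |  True || False
 True | False |  True | False || False
 True | False | False |  True ||  True
 True | False | False | False ||  True
False |  True |  True |  True || False
False |  True |  True | False || False
False |  True | False |  True ||  True
False |  True | False | False ||  True
False | False |  True |  True || False
False | False |  True | False || False
False | False | False |  True ||  True
False | False | False | False ||  True
The formula is true on 8 of the 16 rows.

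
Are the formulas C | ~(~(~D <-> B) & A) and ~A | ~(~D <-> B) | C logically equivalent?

not equivalent

A | B | C | D || φ | ψ
F | F | F | F || T | T
F | F | F | T || T | T
F | F | T | F || T | T
F | F | T | T || T | T
F | T | F | F || T | T
F | T | F | T || T | T
F | T | T | F || T | T
F | T | T | T || T | T
T | F | F | F || F | T
T | F | F | T || T | F
T | F | T | F || T | T
T | F | T | T || T | T
T | T | F | F || T | F
T | T | F | T || F | T
T | T | T | F || T | T
T | T | T | T || T | T
The columns differ at A=T, B=F, C=F, D=F (φ=F, ψ=T), so they are not equivalent.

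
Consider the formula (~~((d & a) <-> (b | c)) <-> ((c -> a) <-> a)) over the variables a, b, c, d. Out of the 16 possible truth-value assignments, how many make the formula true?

6

a  b  c  d  |  φ
T  T  T  T  |  T
T  T  T  F  |  F
T  T  F  T  |  T
T  T  F  F  |  F
T  F  T  T  |  T
T  F  T  F  |  F
T  F  F  T  |  F
T  F  F  F  |  T
F  T  T  T  |  F
F  T  T  F  |  F
F  T  F  T  |  T
F  T  F  F  |  T
F  F  T  T  |  F
F  F  T  F  |  F
F  F  F  T  |  F
F  F  F  F  |  F
The formula is true on 6 of the 16 rows.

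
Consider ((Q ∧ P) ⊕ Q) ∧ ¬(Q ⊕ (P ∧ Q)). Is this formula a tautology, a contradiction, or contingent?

contradiction

P  Q  |  (((Q ∧ P) ⊕ Q) ∧ ¬(Q ⊕ (P ∧ Q)))
F  F  |                 F                
F  T  |                 F                
T  F  |                 F                
T  T  |                 F                
Every row is F, so the formula is a contradiction.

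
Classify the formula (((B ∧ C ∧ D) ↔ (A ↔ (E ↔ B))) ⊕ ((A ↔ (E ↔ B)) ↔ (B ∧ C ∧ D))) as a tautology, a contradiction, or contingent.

  A   |   B   |   C   |   D   |   E   ||   φ  
False | False | False | False | False || False
False | False | False | False |  True || False
False | False | False |  True | False || False
False | False | False |  True |  True || False
False | False |  True | False | False || False
False | False |  True | False |  True || False
False | False |  True |  True | False || False
False | False |  True |  True |  True || False
False |  True | False | False | False || False
False |  True | False | False |  True || False
False |  True | False |  True | False || False
False |  True | False |  True |  True || False
False |  True |  True | False | False || False
False |  True |  True | False |  True || False
False |  True |  True |  True | False || False
False |  True |  True |  True |  True || False
 True | False | False | False | False || False
 True | False | False | False |  True || False
 True | False | False |  True | False || False
 True | False | False |  True |  True || False
 True | False |  True | False | False || False
 True | False |  True | False |  True || False
 True | False |  True |  True | False || False
 True | False |  True |  True |  True || False
 True |  True | False | False | False || False
 True |  True | False | False |  True || False
 True |  True | False |  True | False || False
 True |  True | False |  True |  True || False
 True |  True |  True | False | False || False
 True |  True |  True | False |  True || False
 True |  True |  True |  True | False || False
 True |  True |  True |  True |  True || False
Every row is False, so the formula is a contradiction.

contradiction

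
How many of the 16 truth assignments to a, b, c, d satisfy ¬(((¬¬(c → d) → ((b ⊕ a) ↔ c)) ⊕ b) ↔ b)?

10

a  b  c  d  |  φ
T  T  T  T  |  F
T  T  T  F  |  T
T  T  F  T  |  T
T  T  F  F  |  T
T  F  T  T  |  T
T  F  T  F  |  T
T  F  F  T  |  F
T  F  F  F  |  F
F  T  T  T  |  T
F  T  T  F  |  T
F  T  F  T  |  F
F  T  F  F  |  F
F  F  T  T  |  F
F  F  T  F  |  T
F  F  F  T  |  T
F  F  F  F  |  T
The formula is true on 10 of the 16 rows.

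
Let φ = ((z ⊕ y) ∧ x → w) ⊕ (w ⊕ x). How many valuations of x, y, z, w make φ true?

x | y | z | w || (z ⊕ y) | ((z ⊕ y) ∧ x) | (((z ⊕ y) ∧ x) → w) | (w ⊕ x) | ((((z ⊕ y) ∧ x) → w) ⊕ (w ⊕ x))
F | F | F | F ||    F    |       F       |          T          |    F    |                T               
F | F | F | T ||    F    |       F       |          T          |    T    |                F               
F | F | T | F ||    T    |       F       |          T          |    F    |                T               
F | F | T | T ||    T    |       F       |          T          |    T    |                F               
F | T | F | F ||    T    |       F       |          T          |    F    |                T               
F | T | F | T ||    T    |       F       |          T          |    T    |                F               
F | T | T | F ||    F    |       F       |          T          |    F    |                T               
F | T | T | T ||    F    |       F       |          T          |    T    |                F               
T | F | F | F ||    F    |       F       |          T          |    T    |                F               
T | F | F | T ||    F    |       F       |          T          |    F    |                T               
T | F | T | F ||    T    |       T       |          F          |    T    |                T               
T | F | T | T ||    T    |       T       |          T          |    F    |                T               
T | T | F | F ||    T    |       T       |          F          |    T    |                T               
T | T | F | T ||    T    |       T       |          T          |    F    |                T               
T | T | T | F ||    F    |       F       |          T          |    T    |                F               
T | T | T | T ||    F    |       F       |          T          |    F    |                T               
The formula is true on 10 of the 16 rows.

10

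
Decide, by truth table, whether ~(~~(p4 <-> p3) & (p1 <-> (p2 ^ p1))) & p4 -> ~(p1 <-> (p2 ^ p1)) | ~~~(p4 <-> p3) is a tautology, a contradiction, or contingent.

p1 | p2 | p3 | p4 | φ
-- | -- | -- | -- | -
T  | T  | T  | T  | T
T  | T  | T  | F  | T
T  | T  | F  | T  | T
T  | T  | F  | F  | T
T  | F  | T  | T  | T
T  | F  | T  | F  | T
T  | F  | F  | T  | T
T  | F  | F  | F  | T
F  | T  | T  | T  | T
F  | T  | T  | F  | T
F  | T  | F  | T  | T
F  | T  | F  | F  | T
F  | F  | T  | T  | T
F  | F  | T  | F  | T
F  | F  | F  | T  | T
F  | F  | F  | F  | T
Every row is T, so the formula is a tautology.

tautology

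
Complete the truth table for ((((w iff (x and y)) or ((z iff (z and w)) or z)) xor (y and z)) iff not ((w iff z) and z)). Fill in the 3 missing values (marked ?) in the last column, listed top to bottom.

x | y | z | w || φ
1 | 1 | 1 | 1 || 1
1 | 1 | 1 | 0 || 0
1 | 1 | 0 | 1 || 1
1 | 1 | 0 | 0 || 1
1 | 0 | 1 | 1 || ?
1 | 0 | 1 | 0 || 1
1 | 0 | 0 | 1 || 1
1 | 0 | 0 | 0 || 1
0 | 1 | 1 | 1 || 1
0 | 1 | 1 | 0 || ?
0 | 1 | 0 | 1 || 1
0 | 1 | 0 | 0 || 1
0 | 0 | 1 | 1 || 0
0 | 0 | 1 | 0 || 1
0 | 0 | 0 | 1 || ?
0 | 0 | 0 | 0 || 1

0, 0, 1

Row x=1, y=0, z=1, w=1: (((w iff (x and y)) or ((z iff (z and w)) or z)) xor (y and z)) = 1, not ((w iff z) and z) = 0, so the formula = 0.
Row x=0, y=1, z=1, w=0: (((w iff (x and y)) or ((z iff (z and w)) or z)) xor (y and z)) = 0, not ((w iff z) and z) = 1, so the formula = 0.
Row x=0, y=0, z=0, w=1: (((w iff (x and y)) or ((z iff (z and w)) or z)) xor (y and z)) = 1, not ((w iff z) and z) = 1, so the formula = 1.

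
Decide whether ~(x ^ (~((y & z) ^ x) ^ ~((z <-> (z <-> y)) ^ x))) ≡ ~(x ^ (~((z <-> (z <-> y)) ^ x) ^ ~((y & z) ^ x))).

equivalent

x | y | z | φ | ψ
- | - | - | - | -
F | F | F | T | T
F | F | T | T | T
F | T | F | F | F
F | T | T | T | T
T | F | F | F | F
T | F | T | F | F
T | T | F | T | T
T | T | T | F | F
The columns for φ and ψ agree on every row, so they are logically equivalent.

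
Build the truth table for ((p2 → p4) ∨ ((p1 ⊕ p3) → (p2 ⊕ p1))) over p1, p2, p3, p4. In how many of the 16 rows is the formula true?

15

p1  p2  p3  p4  |  φ
T   T   T   T   |  T
T   T   T   F   |  T
T   T   F   T   |  T
T   T   F   F   |  F
T   F   T   T   |  T
T   F   T   F   |  T
T   F   F   T   |  T
T   F   F   F   |  T
F   T   T   T   |  T
F   T   T   F   |  T
F   T   F   T   |  T
F   T   F   F   |  T
F   F   T   T   |  T
F   F   T   F   |  T
F   F   F   T   |  T
F   F   F   F   |  T
The formula is true on 15 of the 16 rows.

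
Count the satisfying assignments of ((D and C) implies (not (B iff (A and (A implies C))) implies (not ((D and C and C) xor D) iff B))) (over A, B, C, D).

15

A  B  C  D  |  (D and C)  (A implies C)  (A and (A implies C))  (D and C and C)  ((D and C and C) xor D)  not ((D and C and C) xor D)  φ
F  F  F  F  |      F            T                  F                   F                    F                          T               T
F  F  F  T  |      F            T                  F                   F                    T                          F               T
F  F  T  F  |      F            T                  F                   F                    F                          T               T
F  F  T  T  |      T            T                  F                   T                    F                          T               T
F  T  F  F  |      F            T                  F                   F                    F                          T               T
F  T  F  T  |      F            T                  F                   F                    T                          F               T
F  T  T  F  |      F            T                  F                   F                    F                          T               T
F  T  T  T  |      T            T                  F                   T                    F                          T               T
T  F  F  F  |      F            F                  F                   F                    F                          T               T
T  F  F  T  |      F            F                  F                   F                    T                          F               T
T  F  T  F  |      F            T                  T                   F                    F                          T               T
T  F  T  T  |      T            T                  T                   T                    F                          T               F
T  T  F  F  |      F            F                  F                   F                    F                          T               T
T  T  F  T  |      F            F                  F                   F                    T                          F               T
T  T  T  F  |      F            T                  T                   F                    F                          T               T
T  T  T  T  |      T            T                  T                   T                    F                          T               T
The formula is true on 15 of the 16 rows.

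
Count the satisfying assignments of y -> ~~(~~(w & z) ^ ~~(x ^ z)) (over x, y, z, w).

x  y  z  w  |  (w & z)  ~(w & z)  ~~(w & z)  (x ^ z)  ~(x ^ z)  ~~(x ^ z)  (~~(w & z) ^ ~~(x ^ z))  ~(~~(w & z) ^ ~~(x ^ z))  ~~(~~(w & z) ^ ~~(x ^ z))  (y -> ~~(~~(w & z) ^ ~~(x ^ z)))
F  F  F  F  |     F        T          F         F        T          F                 F                        T                          F                             T                
F  F  F  T  |     F        T          F         F        T          F                 F                        T                          F                             T                
F  F  T  F  |     F        T          F         T        F          T                 T                        F                          T                             T                
F  F  T  T  |     T        F          T         T        F          T                 F                        T                          F                             T                
F  T  F  F  |     F        T          F         F        T          F                 F                        T                          F                             F                
F  T  F  T  |     F        T          F         F        T          F                 F                        T                          F                             F                
F  T  T  F  |     F        T          F         T        F          T                 T                        F                          T                             T                
F  T  T  T  |     T        F          T         T        F          T                 F                        T                          F                             F                
T  F  F  F  |     F        T          F         T        F          T                 T                        F                          T                             T                
T  F  F  T  |     F        T          F         T        F          T                 T                        F                          T                             T                
T  F  T  F  |     F        T          F         F        T          F                 F                        T                          F                             T                
T  F  T  T  |     T        F          T         F        T          F                 T                        F                          T                             T                
T  T  F  F  |     F        T          F         T        F          T                 T                        F                          T                             T                
T  T  F  T  |     F        T          F         T        F          T                 T                        F                          T                             T                
T  T  T  F  |     F        T          F         F        T          F                 F                        T                          F                             F                
T  T  T  T  |     T        F          T         F        T          F                 T                        F                          T                             T                
The formula is true on 12 of the 16 rows.

12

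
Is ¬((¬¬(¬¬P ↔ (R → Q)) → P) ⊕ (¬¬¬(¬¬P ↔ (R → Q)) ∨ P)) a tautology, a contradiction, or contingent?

P | Q | R | ¬P | ¬¬P | (R → Q) | (¬¬P ↔ (R → Q)) | ¬(¬¬P ↔ (R → Q)) | ¬¬(¬¬P ↔ (R → Q)) | (¬¬(¬¬P ↔ (R → Q)) → P) | ¬¬¬(¬¬P ↔ (R → Q)) | (¬¬¬(¬¬P ↔ (R → Q)) ∨ P) | φ
- | - | - | -- | --- | ------- | --------------- | ---------------- | ----------------- | ----------------------- | ------------------ | ------------------------ | -
1 | 1 | 1 | 0  |  1  |    1    |        1        |        0         |         1         |            1            |         0          |            1             | 1
1 | 1 | 0 | 0  |  1  |    1    |        1        |        0         |         1         |            1            |         0          |            1             | 1
1 | 0 | 1 | 0  |  1  |    0    |        0        |        1         |         0         |            1            |         1          |            1             | 1
1 | 0 | 0 | 0  |  1  |    1    |        1        |        0         |         1         |            1            |         0          |            1             | 1
0 | 1 | 1 | 1  |  0  |    1    |        0        |        1         |         0         |            1            |         1          |            1             | 1
0 | 1 | 0 | 1  |  0  |    1    |        0        |        1         |         0         |            1            |         1          |            1             | 1
0 | 0 | 1 | 1  |  0  |    0    |        1        |        0         |         1         |            0            |         0          |            0             | 1
0 | 0 | 0 | 1  |  0  |    1    |        0        |        1         |         0         |            1            |         1          |            1             | 1
Every row is 1, so the formula is a tautology.

tautology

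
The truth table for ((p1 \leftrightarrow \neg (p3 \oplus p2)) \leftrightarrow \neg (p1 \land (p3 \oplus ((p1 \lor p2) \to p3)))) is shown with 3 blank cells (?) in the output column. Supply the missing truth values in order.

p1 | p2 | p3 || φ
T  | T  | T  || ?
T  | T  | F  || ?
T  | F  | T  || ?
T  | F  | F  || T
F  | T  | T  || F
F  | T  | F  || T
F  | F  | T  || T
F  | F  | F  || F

T, F, F

Row p1=T, p2=T, p3=T: (p1 \leftrightarrow \neg (p3 \oplus p2)) = T, \neg (p1 \land (p3 \oplus ((p1 \lor p2) \to p3))) = T, so the formula = T.
Row p1=T, p2=T, p3=F: (p1 \leftrightarrow \neg (p3 \oplus p2)) = F, \neg (p1 \land (p3 \oplus ((p1 \lor p2) \to p3))) = T, so the formula = F.
Row p1=T, p2=F, p3=T: (p1 \leftrightarrow \neg (p3 \oplus p2)) = F, \neg (p1 \land (p3 \oplus ((p1 \lor p2) \to p3))) = T, so the formula = F.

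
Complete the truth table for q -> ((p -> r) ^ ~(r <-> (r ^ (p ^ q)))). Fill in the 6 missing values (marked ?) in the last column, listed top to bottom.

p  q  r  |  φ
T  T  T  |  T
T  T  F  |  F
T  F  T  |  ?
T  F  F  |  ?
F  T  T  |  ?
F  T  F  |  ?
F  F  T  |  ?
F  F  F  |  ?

T, T, F, F, T, T

Row p=T, q=F, r=T: ((p -> r) ^ ~(r <-> (r ^ (p ^ q)))) = F, so the formula = T.
Row p=T, q=F, r=F: ((p -> r) ^ ~(r <-> (r ^ (p ^ q)))) = T, so the formula = T.
Row p=F, q=T, r=T: ((p -> r) ^ ~(r <-> (r ^ (p ^ q)))) = F, so the formula = F.
Row p=F, q=T, r=F: ((p -> r) ^ ~(r <-> (r ^ (p ^ q)))) = F, so the formula = F.
Row p=F, q=F, r=T: ((p -> r) ^ ~(r <-> (r ^ (p ^ q)))) = T, so the formula = T.
Row p=F, q=F, r=F: ((p -> r) ^ ~(r <-> (r ^ (p ^ q)))) = T, so the formula = T.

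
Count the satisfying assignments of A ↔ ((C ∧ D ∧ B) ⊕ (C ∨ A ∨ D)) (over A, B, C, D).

A | B | C | D | φ
- | - | - | - | -
1 | 1 | 1 | 1 | 0
1 | 1 | 1 | 0 | 1
1 | 1 | 0 | 1 | 1
1 | 1 | 0 | 0 | 1
1 | 0 | 1 | 1 | 1
1 | 0 | 1 | 0 | 1
1 | 0 | 0 | 1 | 1
1 | 0 | 0 | 0 | 1
0 | 1 | 1 | 1 | 1
0 | 1 | 1 | 0 | 0
0 | 1 | 0 | 1 | 0
0 | 1 | 0 | 0 | 1
0 | 0 | 1 | 1 | 0
0 | 0 | 1 | 0 | 0
0 | 0 | 0 | 1 | 0
0 | 0 | 0 | 0 | 1
The formula is true on 10 of the 16 rows.

10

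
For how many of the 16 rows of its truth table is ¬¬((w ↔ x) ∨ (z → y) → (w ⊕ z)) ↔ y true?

x | y | z | w || φ
1 | 1 | 1 | 1 || 0
1 | 1 | 1 | 0 || 1
1 | 1 | 0 | 1 || 1
1 | 1 | 0 | 0 || 0
1 | 0 | 1 | 1 || 1
1 | 0 | 1 | 0 || 0
1 | 0 | 0 | 1 || 0
1 | 0 | 0 | 0 || 1
0 | 1 | 1 | 1 || 0
0 | 1 | 1 | 0 || 1
0 | 1 | 0 | 1 || 1
0 | 1 | 0 | 0 || 0
0 | 0 | 1 | 1 || 0
0 | 0 | 1 | 0 || 0
0 | 0 | 0 | 1 || 0
0 | 0 | 0 | 0 || 1
The formula is true on 7 of the 16 rows.

7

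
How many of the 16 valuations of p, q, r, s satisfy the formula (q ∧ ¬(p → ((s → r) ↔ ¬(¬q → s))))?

3

p | q | r | s || (s → r) | ¬q | (¬q → s) | ¬(¬q → s) | ((s → r) ↔ ¬(¬q → s)) | (p → ((s → r) ↔ ¬(¬q → s))) | ¬(p → ((s → r) ↔ ¬(¬q → s))) | φ
F | F | F | F ||    T    | T  |    F     |     T     |           T           |              T              |              F               | F
F | F | F | T ||    F    | T  |    T     |     F     |           T           |              T              |              F               | F
F | F | T | F ||    T    | T  |    F     |     T     |           T           |              T              |              F               | F
F | F | T | T ||    T    | T  |    T     |     F     |           F           |              T              |              F               | F
F | T | F | F ||    T    | F  |    T     |     F     |           F           |              T              |              F               | F
F | T | F | T ||    F    | F  |    T     |     F     |           T           |              T              |              F               | F
F | T | T | F ||    T    | F  |    T     |     F     |           F           |              T              |              F               | F
F | T | T | T ||    T    | F  |    T     |     F     |           F           |              T              |              F               | F
T | F | F | F ||    T    | T  |    F     |     T     |           T           |              T              |              F               | F
T | F | F | T ||    F    | T  |    T     |     F     |           T           |              T              |              F               | F
T | F | T | F ||    T    | T  |    F     |     T     |           T           |              T              |              F               | F
T | F | T | T ||    T    | T  |    T     |     F     |           F           |              F              |              T               | F
T | T | F | F ||    T    | F  |    T     |     F     |           F           |              F              |              T               | T
T | T | F | T ||    F    | F  |    T     |     F     |           T           |              T              |              F               | F
T | T | T | F ||    T    | F  |    T     |     F     |           F           |              F              |              T               | T
T | T | T | T ||    T    | F  |    T     |     F     |           F           |              F              |              T               | T
The formula is true on 3 of the 16 rows.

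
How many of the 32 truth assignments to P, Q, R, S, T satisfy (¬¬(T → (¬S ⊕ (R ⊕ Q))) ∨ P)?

P | Q | R | S | T | (¬¬(T → (¬S ⊕ (R ⊕ Q))) ∨ P)
- | - | - | - | - | ----------------------------
F | F | F | F | F |              T              
F | F | F | F | T |              T              
F | F | F | T | F |              T              
F | F | F | T | T |              F              
F | F | T | F | F |              T              
F | F | T | F | T |              F              
F | F | T | T | F |              T              
F | F | T | T | T |              T              
F | T | F | F | F |              T              
F | T | F | F | T |              F              
F | T | F | T | F |              T              
F | T | F | T | T |              T              
F | T | T | F | F |              T              
F | T | T | F | T |              T              
F | T | T | T | F |              T              
F | T | T | T | T |              F              
T | F | F | F | F |              T              
T | F | F | F | T |              T              
T | F | F | T | F |              T              
T | F | F | T | T |              T              
T | F | T | F | F |              T              
T | F | T | F | T |              T              
T | F | T | T | F |              T              
T | F | T | T | T |              T              
T | T | F | F | F |              T              
T | T | F | F | T |              T              
T | T | F | T | F |              T              
T | T | F | T | T |              T              
T | T | T | F | F |              T              
T | T | T | F | T |              T              
T | T | T | T | F |              T              
T | T | T | T | T |              T              
The formula is true on 28 of the 32 rows.

28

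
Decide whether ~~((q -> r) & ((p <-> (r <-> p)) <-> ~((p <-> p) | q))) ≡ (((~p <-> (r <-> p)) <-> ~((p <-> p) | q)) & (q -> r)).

p | q | r | φ | ψ
- | - | - | - | -
1 | 1 | 1 | 0 | 1
1 | 1 | 0 | 0 | 0
1 | 0 | 1 | 0 | 1
1 | 0 | 0 | 1 | 0
0 | 1 | 1 | 0 | 1
0 | 1 | 0 | 0 | 0
0 | 0 | 1 | 0 | 1
0 | 0 | 0 | 1 | 0
The columns differ at p=1, q=1, r=1 (φ=0, ψ=1), so they are not equivalent.

not equivalent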